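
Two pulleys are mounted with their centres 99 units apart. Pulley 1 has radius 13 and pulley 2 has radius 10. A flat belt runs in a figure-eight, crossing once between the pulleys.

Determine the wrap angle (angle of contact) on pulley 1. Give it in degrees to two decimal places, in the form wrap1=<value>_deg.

crossed belt: β = asin((r1+r2)/C) = asin(23/99) = 13.4339°
wrap1 = wrap2 = π + 2β = 206.8678°

wrap1=206.87_deg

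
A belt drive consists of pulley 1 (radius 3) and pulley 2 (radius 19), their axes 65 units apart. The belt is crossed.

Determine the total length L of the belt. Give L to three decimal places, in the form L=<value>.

crossed belt: β = asin((r1+r2)/C) = asin(22/65) = 19.7832°
wrap1 = wrap2 = π + 2β = 219.5663°
tangent length = C·cosβ = 61.1637
L = (r1+r2)·wrap + 2·C·cosβ = 22·3.8322 + 2·61.1637 = 206.6349

L=206.635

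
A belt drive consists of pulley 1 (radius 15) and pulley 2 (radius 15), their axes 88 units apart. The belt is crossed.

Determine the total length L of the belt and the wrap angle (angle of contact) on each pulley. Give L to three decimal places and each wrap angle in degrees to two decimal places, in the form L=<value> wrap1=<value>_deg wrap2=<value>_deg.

L=280.578 wrap1=219.86_deg wrap2=219.86_deg

crossed belt: β = asin((r1+r2)/C) = asin(30/88) = 19.9323°
wrap1 = wrap2 = π + 2β = 219.8645°
tangent length = C·cosβ = 82.7285
L = (r1+r2)·wrap + 2·C·cosβ = 30·3.8374 + 2·82.7285 = 280.5777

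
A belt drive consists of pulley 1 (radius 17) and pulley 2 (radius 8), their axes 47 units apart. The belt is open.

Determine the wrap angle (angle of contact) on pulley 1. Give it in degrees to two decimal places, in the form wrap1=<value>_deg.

open belt: β = asin((r2−r1)/C) = asin(-9/47) = -11.0397°
wrap1 = π − 2β = 202.0794°
wrap2 = π + 2β = 157.9206°

wrap1=202.08_deg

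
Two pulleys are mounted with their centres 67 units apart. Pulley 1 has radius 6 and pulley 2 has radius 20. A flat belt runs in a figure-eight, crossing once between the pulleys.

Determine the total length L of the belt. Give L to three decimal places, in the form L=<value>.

crossed belt: β = asin((r1+r2)/C) = asin(26/67) = 22.8338°
wrap1 = wrap2 = π + 2β = 225.6676°
tangent length = C·cosβ = 61.7495
L = (r1+r2)·wrap + 2·C·cosβ = 26·3.9386 + 2·61.7495 = 225.9037

L=225.904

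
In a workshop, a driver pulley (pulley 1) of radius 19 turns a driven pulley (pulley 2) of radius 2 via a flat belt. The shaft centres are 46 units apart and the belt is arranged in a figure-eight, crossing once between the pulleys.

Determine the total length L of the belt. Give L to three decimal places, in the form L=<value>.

crossed belt: β = asin((r1+r2)/C) = asin(21/46) = 27.1629°
wrap1 = wrap2 = π + 2β = 234.3258°
tangent length = C·cosβ = 40.9268
L = (r1+r2)·wrap + 2·C·cosβ = 21·4.0898 + 2·40.9268 = 167.7384

L=167.738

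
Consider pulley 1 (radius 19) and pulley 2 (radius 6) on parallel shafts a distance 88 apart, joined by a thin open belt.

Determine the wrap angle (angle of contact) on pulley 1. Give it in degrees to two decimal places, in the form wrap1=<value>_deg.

open belt: β = asin((r2−r1)/C) = asin(-13/88) = -8.4952°
wrap1 = π − 2β = 196.9905°
wrap2 = π + 2β = 163.0095°

wrap1=196.99_deg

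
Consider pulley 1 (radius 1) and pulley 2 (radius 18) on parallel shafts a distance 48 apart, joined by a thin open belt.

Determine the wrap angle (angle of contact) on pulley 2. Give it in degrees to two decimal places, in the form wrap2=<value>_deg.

wrap2=221.48_deg

open belt: β = asin((r2−r1)/C) = asin(17/48) = 20.7424°
wrap1 = π − 2β = 138.5152°
wrap2 = π + 2β = 221.4848°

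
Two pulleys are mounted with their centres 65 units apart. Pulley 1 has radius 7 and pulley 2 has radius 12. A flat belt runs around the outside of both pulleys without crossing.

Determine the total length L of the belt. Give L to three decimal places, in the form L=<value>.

L=190.075

open belt: β = asin((r2−r1)/C) = asin(5/65) = 4.4117°
wrap1 = π − 2β = 171.1765°
wrap2 = π + 2β = 188.8235°
tangent length = C·cosβ = 64.8074
L = r1·wrap1 + r2·wrap2 + 2·C·cosβ = 7·2.9876 + 12·3.2956 + 2·64.8074 = 190.0751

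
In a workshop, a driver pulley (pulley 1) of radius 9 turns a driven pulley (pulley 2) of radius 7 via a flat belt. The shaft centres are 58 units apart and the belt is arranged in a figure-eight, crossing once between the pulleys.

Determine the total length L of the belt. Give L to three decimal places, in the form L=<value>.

crossed belt: β = asin((r1+r2)/C) = asin(16/58) = 16.0134°
wrap1 = wrap2 = π + 2β = 212.0268°
tangent length = C·cosβ = 55.7494
L = (r1+r2)·wrap + 2·C·cosβ = 16·3.7006 + 2·55.7494 = 170.7079

L=170.708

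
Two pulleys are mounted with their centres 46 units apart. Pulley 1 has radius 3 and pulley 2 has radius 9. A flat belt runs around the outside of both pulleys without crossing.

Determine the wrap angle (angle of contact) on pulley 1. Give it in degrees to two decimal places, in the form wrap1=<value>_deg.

open belt: β = asin((r2−r1)/C) = asin(6/46) = 7.4947°
wrap1 = π − 2β = 165.0106°
wrap2 = π + 2β = 194.9894°

wrap1=165.01_deg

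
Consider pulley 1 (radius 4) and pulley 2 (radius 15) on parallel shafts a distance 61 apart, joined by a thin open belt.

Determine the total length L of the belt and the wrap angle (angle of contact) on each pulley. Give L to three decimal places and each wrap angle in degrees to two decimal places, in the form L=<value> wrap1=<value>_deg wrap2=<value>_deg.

open belt: β = asin((r2−r1)/C) = asin(11/61) = 10.3889°
wrap1 = π − 2β = 159.2223°
wrap2 = π + 2β = 200.7777°
tangent length = C·cosβ = 60.0000
L = r1·wrap1 + r2·wrap2 + 2·C·cosβ = 4·2.7790 + 15·3.5042 + 2·60.0000 = 183.6793

L=183.679 wrap1=159.22_deg wrap2=200.78_deg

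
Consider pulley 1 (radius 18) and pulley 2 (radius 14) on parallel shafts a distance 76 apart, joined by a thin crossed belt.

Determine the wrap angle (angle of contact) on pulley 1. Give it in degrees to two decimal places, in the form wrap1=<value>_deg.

crossed belt: β = asin((r1+r2)/C) = asin(32/76) = 24.9011°
wrap1 = wrap2 = π + 2β = 229.8021°

wrap1=229.80_deg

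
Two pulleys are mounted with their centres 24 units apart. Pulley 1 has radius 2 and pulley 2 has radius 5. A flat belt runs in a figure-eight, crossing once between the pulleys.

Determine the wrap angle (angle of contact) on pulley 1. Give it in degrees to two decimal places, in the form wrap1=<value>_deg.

crossed belt: β = asin((r1+r2)/C) = asin(7/24) = 16.9578°
wrap1 = wrap2 = π + 2β = 213.9155°

wrap1=213.92_deg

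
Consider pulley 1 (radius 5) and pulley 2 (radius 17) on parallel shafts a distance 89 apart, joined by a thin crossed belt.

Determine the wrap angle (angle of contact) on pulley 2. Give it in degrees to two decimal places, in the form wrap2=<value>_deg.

wrap2=208.62_deg

crossed belt: β = asin((r1+r2)/C) = asin(22/89) = 14.3114°
wrap1 = wrap2 = π + 2β = 208.6227°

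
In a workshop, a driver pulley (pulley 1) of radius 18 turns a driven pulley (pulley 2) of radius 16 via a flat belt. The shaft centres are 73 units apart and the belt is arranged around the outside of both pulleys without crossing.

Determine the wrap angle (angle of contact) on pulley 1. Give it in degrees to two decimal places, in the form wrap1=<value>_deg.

open belt: β = asin((r2−r1)/C) = asin(-2/73) = -1.5699°
wrap1 = π − 2β = 183.1399°
wrap2 = π + 2β = 176.8601°

wrap1=183.14_deg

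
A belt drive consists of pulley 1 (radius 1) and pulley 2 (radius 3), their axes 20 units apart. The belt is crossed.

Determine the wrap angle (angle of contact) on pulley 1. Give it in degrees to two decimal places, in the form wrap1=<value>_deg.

crossed belt: β = asin((r1+r2)/C) = asin(4/20) = 11.5370°
wrap1 = wrap2 = π + 2β = 203.0739°

wrap1=203.07_deg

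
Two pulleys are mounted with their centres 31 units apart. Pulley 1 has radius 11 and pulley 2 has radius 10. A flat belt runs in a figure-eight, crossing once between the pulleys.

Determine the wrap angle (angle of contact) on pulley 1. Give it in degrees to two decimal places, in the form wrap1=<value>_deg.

wrap1=265.28_deg

crossed belt: β = asin((r1+r2)/C) = asin(21/31) = 42.6423°
wrap1 = wrap2 = π + 2β = 265.2846°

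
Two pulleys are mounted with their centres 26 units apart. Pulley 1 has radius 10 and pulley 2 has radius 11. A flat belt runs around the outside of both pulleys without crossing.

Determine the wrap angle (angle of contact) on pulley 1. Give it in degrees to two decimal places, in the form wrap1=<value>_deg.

open belt: β = asin((r2−r1)/C) = asin(1/26) = 2.2042°
wrap1 = π − 2β = 175.5915°
wrap2 = π + 2β = 184.4085°

wrap1=175.59_deg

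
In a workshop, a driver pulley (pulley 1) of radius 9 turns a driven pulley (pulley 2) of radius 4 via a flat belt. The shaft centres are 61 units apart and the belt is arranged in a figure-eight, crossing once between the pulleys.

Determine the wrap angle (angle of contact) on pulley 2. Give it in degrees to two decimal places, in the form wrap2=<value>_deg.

wrap2=204.61_deg

crossed belt: β = asin((r1+r2)/C) = asin(13/61) = 12.3049°
wrap1 = wrap2 = π + 2β = 204.6099°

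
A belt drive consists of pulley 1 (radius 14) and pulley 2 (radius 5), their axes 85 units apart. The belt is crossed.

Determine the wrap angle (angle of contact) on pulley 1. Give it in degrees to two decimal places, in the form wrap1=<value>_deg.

wrap1=205.83_deg

crossed belt: β = asin((r1+r2)/C) = asin(19/85) = 12.9164°
wrap1 = wrap2 = π + 2β = 205.8328°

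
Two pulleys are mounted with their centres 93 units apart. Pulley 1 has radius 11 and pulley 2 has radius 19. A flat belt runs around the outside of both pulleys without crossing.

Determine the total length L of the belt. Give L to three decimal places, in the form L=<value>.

L=280.936

open belt: β = asin((r2−r1)/C) = asin(8/93) = 4.9348°
wrap1 = π − 2β = 170.1305°
wrap2 = π + 2β = 189.8695°
tangent length = C·cosβ = 92.6553
L = r1·wrap1 + r2·wrap2 + 2·C·cosβ = 11·2.9693 + 19·3.3138 + 2·92.6553 = 280.9364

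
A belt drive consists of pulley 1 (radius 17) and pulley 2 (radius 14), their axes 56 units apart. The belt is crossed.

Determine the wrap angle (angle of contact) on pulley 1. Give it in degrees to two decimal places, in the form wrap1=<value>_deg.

crossed belt: β = asin((r1+r2)/C) = asin(31/56) = 33.6124°
wrap1 = wrap2 = π + 2β = 247.2247°

wrap1=247.22_deg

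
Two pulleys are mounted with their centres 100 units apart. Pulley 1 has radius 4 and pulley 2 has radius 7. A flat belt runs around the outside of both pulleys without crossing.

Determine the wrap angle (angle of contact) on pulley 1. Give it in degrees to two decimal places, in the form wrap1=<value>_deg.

open belt: β = asin((r2−r1)/C) = asin(3/100) = 1.7191°
wrap1 = π − 2β = 176.5617°
wrap2 = π + 2β = 183.4383°

wrap1=176.56_deg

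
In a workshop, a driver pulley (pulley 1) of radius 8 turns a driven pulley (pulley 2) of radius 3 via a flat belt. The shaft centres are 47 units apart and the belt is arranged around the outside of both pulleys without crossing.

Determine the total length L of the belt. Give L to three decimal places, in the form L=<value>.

open belt: β = asin((r2−r1)/C) = asin(-5/47) = -6.1069°
wrap1 = π − 2β = 192.2137°
wrap2 = π + 2β = 167.7863°
tangent length = C·cosβ = 46.7333
L = r1·wrap1 + r2·wrap2 + 2·C·cosβ = 8·3.3548 + 3·2.9284 + 2·46.7333 = 129.0899

L=129.090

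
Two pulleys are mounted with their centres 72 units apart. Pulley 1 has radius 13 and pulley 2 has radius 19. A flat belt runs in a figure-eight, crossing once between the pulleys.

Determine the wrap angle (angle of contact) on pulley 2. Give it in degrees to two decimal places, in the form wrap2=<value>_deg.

crossed belt: β = asin((r1+r2)/C) = asin(32/72) = 26.3878°
wrap1 = wrap2 = π + 2β = 232.7756°

wrap2=232.78_deg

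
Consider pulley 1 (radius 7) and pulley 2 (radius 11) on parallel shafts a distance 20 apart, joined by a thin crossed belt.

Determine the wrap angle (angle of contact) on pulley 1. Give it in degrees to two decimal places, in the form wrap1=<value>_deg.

wrap1=308.32_deg

crossed belt: β = asin((r1+r2)/C) = asin(18/20) = 64.1581°
wrap1 = wrap2 = π + 2β = 308.3161°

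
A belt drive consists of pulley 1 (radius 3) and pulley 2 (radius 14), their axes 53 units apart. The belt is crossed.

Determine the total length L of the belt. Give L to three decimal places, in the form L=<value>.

crossed belt: β = asin((r1+r2)/C) = asin(17/53) = 18.7086°
wrap1 = wrap2 = π + 2β = 217.4171°
tangent length = C·cosβ = 50.1996
L = (r1+r2)·wrap + 2·C·cosβ = 17·3.7946 + 2·50.1996 = 164.9082

L=164.908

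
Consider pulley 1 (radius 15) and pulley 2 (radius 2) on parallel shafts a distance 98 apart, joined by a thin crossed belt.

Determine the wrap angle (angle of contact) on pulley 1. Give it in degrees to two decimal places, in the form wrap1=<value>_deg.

wrap1=199.98_deg

crossed belt: β = asin((r1+r2)/C) = asin(17/98) = 9.9896°
wrap1 = wrap2 = π + 2β = 199.9792°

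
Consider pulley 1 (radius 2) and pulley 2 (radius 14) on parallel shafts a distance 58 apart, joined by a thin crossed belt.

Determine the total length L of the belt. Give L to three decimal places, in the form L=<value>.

L=170.708

crossed belt: β = asin((r1+r2)/C) = asin(16/58) = 16.0134°
wrap1 = wrap2 = π + 2β = 212.0268°
tangent length = C·cosβ = 55.7494
L = (r1+r2)·wrap + 2·C·cosβ = 16·3.7006 + 2·55.7494 = 170.7079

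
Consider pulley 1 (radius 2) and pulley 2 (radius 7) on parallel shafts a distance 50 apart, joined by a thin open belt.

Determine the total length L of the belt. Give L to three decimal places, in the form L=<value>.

open belt: β = asin((r2−r1)/C) = asin(5/50) = 5.7392°
wrap1 = π − 2β = 168.5217°
wrap2 = π + 2β = 191.4783°
tangent length = C·cosβ = 49.7494
L = r1·wrap1 + r2·wrap2 + 2·C·cosβ = 2·2.9413 + 7·3.3419 + 2·49.7494 = 128.7748

L=128.775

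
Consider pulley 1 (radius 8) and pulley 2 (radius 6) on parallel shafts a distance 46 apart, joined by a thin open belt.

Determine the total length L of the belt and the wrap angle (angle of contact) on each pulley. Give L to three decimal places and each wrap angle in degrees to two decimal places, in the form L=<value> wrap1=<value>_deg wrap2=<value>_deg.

open belt: β = asin((r2−r1)/C) = asin(-2/46) = -2.4919°
wrap1 = π − 2β = 184.9838°
wrap2 = π + 2β = 175.0162°
tangent length = C·cosβ = 45.9565
L = r1·wrap1 + r2·wrap2 + 2·C·cosβ = 8·3.2286 + 6·3.0546 + 2·45.9565 = 136.0693

L=136.069 wrap1=184.98_deg wrap2=175.02_deg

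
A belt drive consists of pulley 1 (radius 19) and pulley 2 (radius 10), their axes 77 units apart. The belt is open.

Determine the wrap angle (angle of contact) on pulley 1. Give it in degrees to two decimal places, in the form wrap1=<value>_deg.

wrap1=193.42_deg

open belt: β = asin((r2−r1)/C) = asin(-9/77) = -6.7123°
wrap1 = π − 2β = 193.4245°
wrap2 = π + 2β = 166.5755°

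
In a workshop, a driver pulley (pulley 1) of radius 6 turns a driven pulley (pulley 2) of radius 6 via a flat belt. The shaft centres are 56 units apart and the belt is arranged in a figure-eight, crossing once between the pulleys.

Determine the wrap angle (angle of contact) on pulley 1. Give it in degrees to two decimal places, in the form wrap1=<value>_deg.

crossed belt: β = asin((r1+r2)/C) = asin(12/56) = 12.3736°
wrap1 = wrap2 = π + 2β = 204.7473°

wrap1=204.75_deg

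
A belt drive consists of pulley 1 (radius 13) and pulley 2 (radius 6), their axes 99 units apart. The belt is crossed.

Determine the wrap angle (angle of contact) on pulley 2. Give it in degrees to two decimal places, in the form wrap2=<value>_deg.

wrap2=202.13_deg

crossed belt: β = asin((r1+r2)/C) = asin(19/99) = 11.0648°
wrap1 = wrap2 = π + 2β = 202.1296°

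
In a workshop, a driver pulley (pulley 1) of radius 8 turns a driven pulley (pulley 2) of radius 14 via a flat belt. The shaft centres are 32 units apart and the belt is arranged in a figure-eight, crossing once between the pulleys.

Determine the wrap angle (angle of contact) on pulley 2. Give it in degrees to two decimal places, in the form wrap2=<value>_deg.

wrap2=266.87_deg

crossed belt: β = asin((r1+r2)/C) = asin(22/32) = 43.4325°
wrap1 = wrap2 = π + 2β = 266.8651°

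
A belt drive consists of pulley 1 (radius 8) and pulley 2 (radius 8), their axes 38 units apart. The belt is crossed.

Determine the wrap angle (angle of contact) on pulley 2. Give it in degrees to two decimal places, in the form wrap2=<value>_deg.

wrap2=229.80_deg

crossed belt: β = asin((r1+r2)/C) = asin(16/38) = 24.9011°
wrap1 = wrap2 = π + 2β = 229.8021°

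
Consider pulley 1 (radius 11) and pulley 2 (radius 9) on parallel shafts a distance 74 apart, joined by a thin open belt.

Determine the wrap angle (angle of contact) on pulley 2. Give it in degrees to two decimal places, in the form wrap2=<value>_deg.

open belt: β = asin((r2−r1)/C) = asin(-2/74) = -1.5487°
wrap1 = π − 2β = 183.0974°
wrap2 = π + 2β = 176.9026°

wrap2=176.90_deg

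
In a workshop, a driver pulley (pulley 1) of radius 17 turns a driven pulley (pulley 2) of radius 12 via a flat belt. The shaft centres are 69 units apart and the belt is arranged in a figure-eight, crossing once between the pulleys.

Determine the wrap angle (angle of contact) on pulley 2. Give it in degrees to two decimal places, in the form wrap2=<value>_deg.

crossed belt: β = asin((r1+r2)/C) = asin(29/69) = 24.8529°
wrap1 = wrap2 = π + 2β = 229.7058°

wrap2=229.71_deg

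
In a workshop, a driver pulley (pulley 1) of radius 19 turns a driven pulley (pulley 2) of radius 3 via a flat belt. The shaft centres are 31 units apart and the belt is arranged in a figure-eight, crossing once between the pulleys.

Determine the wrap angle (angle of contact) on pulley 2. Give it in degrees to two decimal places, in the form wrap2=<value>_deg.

crossed belt: β = asin((r1+r2)/C) = asin(22/31) = 45.2087°
wrap1 = wrap2 = π + 2β = 270.4174°

wrap2=270.42_deg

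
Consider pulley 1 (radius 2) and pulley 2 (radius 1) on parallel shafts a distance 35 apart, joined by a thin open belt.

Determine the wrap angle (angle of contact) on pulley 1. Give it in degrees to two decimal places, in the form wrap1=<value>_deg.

open belt: β = asin((r2−r1)/C) = asin(-1/35) = -1.6372°
wrap1 = π − 2β = 183.2745°
wrap2 = π + 2β = 176.7255°

wrap1=183.27_deg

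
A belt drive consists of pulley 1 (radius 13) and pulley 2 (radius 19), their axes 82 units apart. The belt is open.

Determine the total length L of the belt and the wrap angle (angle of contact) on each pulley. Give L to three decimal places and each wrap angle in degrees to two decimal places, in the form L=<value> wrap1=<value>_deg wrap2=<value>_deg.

L=264.970 wrap1=171.61_deg wrap2=188.39_deg

open belt: β = asin((r2−r1)/C) = asin(6/82) = 4.1961°
wrap1 = π − 2β = 171.6078°
wrap2 = π + 2β = 188.3922°
tangent length = C·cosβ = 81.7802
L = r1·wrap1 + r2·wrap2 + 2·C·cosβ = 13·2.9951 + 19·3.2881 + 2·81.7802 = 264.9702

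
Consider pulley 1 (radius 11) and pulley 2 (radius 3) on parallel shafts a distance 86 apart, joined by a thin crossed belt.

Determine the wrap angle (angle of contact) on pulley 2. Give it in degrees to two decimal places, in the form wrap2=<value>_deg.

wrap2=198.74_deg

crossed belt: β = asin((r1+r2)/C) = asin(14/86) = 9.3689°
wrap1 = wrap2 = π + 2β = 198.7378°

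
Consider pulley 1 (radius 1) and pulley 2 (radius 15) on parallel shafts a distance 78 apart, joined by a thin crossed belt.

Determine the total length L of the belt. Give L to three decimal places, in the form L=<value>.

L=209.559

crossed belt: β = asin((r1+r2)/C) = asin(16/78) = 11.8370°
wrap1 = wrap2 = π + 2β = 203.6740°
tangent length = C·cosβ = 76.3413
L = (r1+r2)·wrap + 2·C·cosβ = 16·3.5548 + 2·76.3413 = 209.5592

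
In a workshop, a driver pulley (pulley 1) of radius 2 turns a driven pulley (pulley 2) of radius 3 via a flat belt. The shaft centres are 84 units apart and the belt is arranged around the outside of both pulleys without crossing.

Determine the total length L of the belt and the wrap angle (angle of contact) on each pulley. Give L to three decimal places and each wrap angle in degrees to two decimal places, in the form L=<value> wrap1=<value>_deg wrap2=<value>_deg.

open belt: β = asin((r2−r1)/C) = asin(1/84) = 0.6821°
wrap1 = π − 2β = 178.6358°
wrap2 = π + 2β = 181.3642°
tangent length = C·cosβ = 83.9940
L = r1·wrap1 + r2·wrap2 + 2·C·cosβ = 2·3.1178 + 3·3.1654 + 2·83.9940 = 183.7199

L=183.720 wrap1=178.64_deg wrap2=181.36_deg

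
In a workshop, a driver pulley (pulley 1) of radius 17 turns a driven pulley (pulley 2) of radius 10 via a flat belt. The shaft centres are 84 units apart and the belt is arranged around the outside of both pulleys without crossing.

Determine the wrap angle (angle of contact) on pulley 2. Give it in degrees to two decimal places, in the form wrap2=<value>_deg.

wrap2=170.44_deg

open belt: β = asin((r2−r1)/C) = asin(-7/84) = -4.7802°
wrap1 = π − 2β = 189.5604°
wrap2 = π + 2β = 170.4396°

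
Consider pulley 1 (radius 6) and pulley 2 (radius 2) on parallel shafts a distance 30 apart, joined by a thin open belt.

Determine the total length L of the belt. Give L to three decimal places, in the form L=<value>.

L=85.667

open belt: β = asin((r2−r1)/C) = asin(-4/30) = -7.6623°
wrap1 = π − 2β = 195.3245°
wrap2 = π + 2β = 164.6755°
tangent length = C·cosβ = 29.7321
L = r1·wrap1 + r2·wrap2 + 2·C·cosβ = 6·3.4091 + 2·2.8741 + 2·29.7321 = 85.6669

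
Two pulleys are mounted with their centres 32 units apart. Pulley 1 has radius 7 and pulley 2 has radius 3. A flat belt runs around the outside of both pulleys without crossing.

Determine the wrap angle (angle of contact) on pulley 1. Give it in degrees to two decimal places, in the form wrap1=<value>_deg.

wrap1=194.36_deg

open belt: β = asin((r2−r1)/C) = asin(-4/32) = -7.1808°
wrap1 = π − 2β = 194.3615°
wrap2 = π + 2β = 165.6385°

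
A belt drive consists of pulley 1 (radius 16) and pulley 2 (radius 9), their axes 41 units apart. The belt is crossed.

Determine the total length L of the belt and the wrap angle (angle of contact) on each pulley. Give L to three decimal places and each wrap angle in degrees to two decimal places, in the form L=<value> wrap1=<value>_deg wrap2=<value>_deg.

L=176.320 wrap1=255.14_deg wrap2=255.14_deg

crossed belt: β = asin((r1+r2)/C) = asin(25/41) = 37.5719°
wrap1 = wrap2 = π + 2β = 255.1437°
tangent length = C·cosβ = 32.4962
L = (r1+r2)·wrap + 2·C·cosβ = 25·4.4531 + 2·32.4962 = 176.3198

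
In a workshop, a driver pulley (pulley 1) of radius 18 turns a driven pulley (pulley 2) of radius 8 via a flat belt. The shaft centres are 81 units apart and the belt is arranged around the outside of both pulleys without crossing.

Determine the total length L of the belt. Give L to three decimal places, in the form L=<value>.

L=244.918

open belt: β = asin((r2−r1)/C) = asin(-10/81) = -7.0916°
wrap1 = π − 2β = 194.1833°
wrap2 = π + 2β = 165.8167°
tangent length = C·cosβ = 80.3803
L = r1·wrap1 + r2·wrap2 + 2·C·cosβ = 18·3.3891 + 8·2.8940 + 2·80.3803 = 244.9176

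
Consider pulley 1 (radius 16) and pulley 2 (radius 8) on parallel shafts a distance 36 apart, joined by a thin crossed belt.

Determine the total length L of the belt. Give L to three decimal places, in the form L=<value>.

L=164.091

crossed belt: β = asin((r1+r2)/C) = asin(24/36) = 41.8103°
wrap1 = wrap2 = π + 2β = 263.6206°
tangent length = C·cosβ = 26.8328
L = (r1+r2)·wrap + 2·C·cosβ = 24·4.6010 + 2·26.8328 = 164.0908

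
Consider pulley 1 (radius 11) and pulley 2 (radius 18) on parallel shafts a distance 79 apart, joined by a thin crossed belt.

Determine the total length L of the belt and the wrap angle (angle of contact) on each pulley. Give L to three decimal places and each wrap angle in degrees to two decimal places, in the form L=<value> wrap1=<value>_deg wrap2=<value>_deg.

L=259.876 wrap1=223.07_deg wrap2=223.07_deg

crossed belt: β = asin((r1+r2)/C) = asin(29/79) = 21.5362°
wrap1 = wrap2 = π + 2β = 223.0724°
tangent length = C·cosβ = 73.4847
L = (r1+r2)·wrap + 2·C·cosβ = 29·3.8933 + 2·73.4847 = 259.8764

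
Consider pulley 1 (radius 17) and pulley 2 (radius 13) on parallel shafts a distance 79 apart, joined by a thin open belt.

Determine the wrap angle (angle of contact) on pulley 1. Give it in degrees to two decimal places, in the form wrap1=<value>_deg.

wrap1=185.80_deg

open belt: β = asin((r2−r1)/C) = asin(-4/79) = -2.9023°
wrap1 = π − 2β = 185.8046°
wrap2 = π + 2β = 174.1954°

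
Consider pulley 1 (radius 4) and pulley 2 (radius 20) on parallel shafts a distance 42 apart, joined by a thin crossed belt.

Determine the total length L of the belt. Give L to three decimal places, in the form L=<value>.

L=173.529

crossed belt: β = asin((r1+r2)/C) = asin(24/42) = 34.8499°
wrap1 = wrap2 = π + 2β = 249.6998°
tangent length = C·cosβ = 34.4674
L = (r1+r2)·wrap + 2·C·cosβ = 24·4.3581 + 2·34.4674 = 173.5288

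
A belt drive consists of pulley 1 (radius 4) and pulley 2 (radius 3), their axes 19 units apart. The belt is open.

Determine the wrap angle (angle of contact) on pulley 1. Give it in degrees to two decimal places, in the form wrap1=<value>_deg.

wrap1=186.03_deg

open belt: β = asin((r2−r1)/C) = asin(-1/19) = -3.0170°
wrap1 = π − 2β = 186.0339°
wrap2 = π + 2β = 173.9661°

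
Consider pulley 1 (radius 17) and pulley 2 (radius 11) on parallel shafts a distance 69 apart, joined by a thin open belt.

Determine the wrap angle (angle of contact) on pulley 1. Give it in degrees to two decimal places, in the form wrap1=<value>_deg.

wrap1=189.98_deg

open belt: β = asin((r2−r1)/C) = asin(-6/69) = -4.9885°
wrap1 = π − 2β = 189.9771°
wrap2 = π + 2β = 170.0229°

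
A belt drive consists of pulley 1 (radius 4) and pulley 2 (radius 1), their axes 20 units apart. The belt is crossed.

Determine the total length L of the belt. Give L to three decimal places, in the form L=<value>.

L=56.965

crossed belt: β = asin((r1+r2)/C) = asin(5/20) = 14.4775°
wrap1 = wrap2 = π + 2β = 208.9550°
tangent length = C·cosβ = 19.3649
L = (r1+r2)·wrap + 2·C·cosβ = 5·3.6470 + 2·19.3649 = 56.9646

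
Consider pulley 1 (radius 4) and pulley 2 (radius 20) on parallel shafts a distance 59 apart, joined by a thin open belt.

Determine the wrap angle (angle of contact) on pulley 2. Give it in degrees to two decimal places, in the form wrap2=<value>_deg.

open belt: β = asin((r2−r1)/C) = asin(16/59) = 15.7349°
wrap1 = π − 2β = 148.5302°
wrap2 = π + 2β = 211.4698°

wrap2=211.47_deg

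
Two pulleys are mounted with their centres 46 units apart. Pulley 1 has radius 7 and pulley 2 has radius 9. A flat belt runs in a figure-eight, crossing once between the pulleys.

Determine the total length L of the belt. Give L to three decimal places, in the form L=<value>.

crossed belt: β = asin((r1+r2)/C) = asin(16/46) = 20.3544°
wrap1 = wrap2 = π + 2β = 220.7088°
tangent length = C·cosβ = 43.1277
L = (r1+r2)·wrap + 2·C·cosβ = 16·3.8521 + 2·43.1277 = 147.8890

L=147.889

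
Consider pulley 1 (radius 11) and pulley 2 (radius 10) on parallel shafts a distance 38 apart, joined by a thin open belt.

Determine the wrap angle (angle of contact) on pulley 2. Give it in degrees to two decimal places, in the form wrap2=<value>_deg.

open belt: β = asin((r2−r1)/C) = asin(-1/38) = -1.5080°
wrap1 = π − 2β = 183.0159°
wrap2 = π + 2β = 176.9841°

wrap2=176.98_deg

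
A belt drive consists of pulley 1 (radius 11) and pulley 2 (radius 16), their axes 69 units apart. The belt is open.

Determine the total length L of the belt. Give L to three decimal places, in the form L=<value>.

L=223.185

open belt: β = asin((r2−r1)/C) = asin(5/69) = 4.1555°
wrap1 = π − 2β = 171.6890°
wrap2 = π + 2β = 188.3110°
tangent length = C·cosβ = 68.8186
L = r1·wrap1 + r2·wrap2 + 2·C·cosβ = 11·2.9965 + 16·3.2866 + 2·68.8186 = 223.1855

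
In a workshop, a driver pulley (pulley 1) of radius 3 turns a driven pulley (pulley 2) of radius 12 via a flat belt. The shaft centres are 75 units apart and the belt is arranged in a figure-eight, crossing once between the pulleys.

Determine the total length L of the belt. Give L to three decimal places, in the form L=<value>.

crossed belt: β = asin((r1+r2)/C) = asin(15/75) = 11.5370°
wrap1 = wrap2 = π + 2β = 203.0739°
tangent length = C·cosβ = 73.4847
L = (r1+r2)·wrap + 2·C·cosβ = 15·3.5443 + 2·73.4847 = 200.1340

L=200.134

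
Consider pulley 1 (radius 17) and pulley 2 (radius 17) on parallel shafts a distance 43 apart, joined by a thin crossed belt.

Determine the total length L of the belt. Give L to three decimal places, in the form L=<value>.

crossed belt: β = asin((r1+r2)/C) = asin(34/43) = 52.2508°
wrap1 = wrap2 = π + 2β = 284.5015°
tangent length = C·cosβ = 26.3249
L = (r1+r2)·wrap + 2·C·cosβ = 34·4.9655 + 2·26.3249 = 221.4764

L=221.476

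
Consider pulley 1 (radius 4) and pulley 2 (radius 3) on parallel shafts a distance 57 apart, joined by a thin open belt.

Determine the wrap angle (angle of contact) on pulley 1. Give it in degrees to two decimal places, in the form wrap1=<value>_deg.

wrap1=182.01_deg

open belt: β = asin((r2−r1)/C) = asin(-1/57) = -1.0052°
wrap1 = π − 2β = 182.0105°
wrap2 = π + 2β = 177.9895°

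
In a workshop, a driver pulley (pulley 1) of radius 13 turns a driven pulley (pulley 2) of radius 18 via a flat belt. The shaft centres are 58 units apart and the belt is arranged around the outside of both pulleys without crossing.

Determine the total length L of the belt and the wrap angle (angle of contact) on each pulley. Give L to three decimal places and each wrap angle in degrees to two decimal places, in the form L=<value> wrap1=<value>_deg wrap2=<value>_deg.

open belt: β = asin((r2−r1)/C) = asin(5/58) = 4.9454°
wrap1 = π − 2β = 170.1091°
wrap2 = π + 2β = 189.8909°
tangent length = C·cosβ = 57.7841
L = r1·wrap1 + r2·wrap2 + 2·C·cosβ = 13·2.9690 + 18·3.3142 + 2·57.7841 = 213.8207

L=213.821 wrap1=170.11_deg wrap2=189.89_deg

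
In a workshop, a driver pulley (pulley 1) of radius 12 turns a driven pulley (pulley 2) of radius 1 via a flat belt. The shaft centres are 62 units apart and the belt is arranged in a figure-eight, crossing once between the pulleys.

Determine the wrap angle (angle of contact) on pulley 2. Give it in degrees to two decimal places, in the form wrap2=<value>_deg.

wrap2=204.21_deg

crossed belt: β = asin((r1+r2)/C) = asin(13/62) = 12.1034°
wrap1 = wrap2 = π + 2β = 204.2069°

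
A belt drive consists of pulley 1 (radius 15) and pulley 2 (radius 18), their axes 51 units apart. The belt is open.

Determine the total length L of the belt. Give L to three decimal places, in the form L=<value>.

open belt: β = asin((r2−r1)/C) = asin(3/51) = 3.3723°
wrap1 = π − 2β = 173.2554°
wrap2 = π + 2β = 186.7446°
tangent length = C·cosβ = 50.9117
L = r1·wrap1 + r2·wrap2 + 2·C·cosβ = 15·3.0239 + 18·3.2593 + 2·50.9117 = 205.8491

L=205.849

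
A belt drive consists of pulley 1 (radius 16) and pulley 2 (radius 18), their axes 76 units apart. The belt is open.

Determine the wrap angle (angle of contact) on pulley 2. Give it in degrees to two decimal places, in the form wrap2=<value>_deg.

open belt: β = asin((r2−r1)/C) = asin(2/76) = 1.5080°
wrap1 = π − 2β = 176.9841°
wrap2 = π + 2β = 183.0159°

wrap2=183.02_deg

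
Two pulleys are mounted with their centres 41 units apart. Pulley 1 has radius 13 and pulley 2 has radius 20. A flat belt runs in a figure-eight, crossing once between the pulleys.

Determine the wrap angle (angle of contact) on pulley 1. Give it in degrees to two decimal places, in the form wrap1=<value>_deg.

crossed belt: β = asin((r1+r2)/C) = asin(33/41) = 53.5985°
wrap1 = wrap2 = π + 2β = 287.1970°

wrap1=287.20_deg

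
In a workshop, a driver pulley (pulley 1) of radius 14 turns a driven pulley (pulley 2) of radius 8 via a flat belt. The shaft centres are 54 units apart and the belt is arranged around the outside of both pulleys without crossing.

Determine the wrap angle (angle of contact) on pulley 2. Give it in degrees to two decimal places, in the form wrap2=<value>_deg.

wrap2=167.24_deg

open belt: β = asin((r2−r1)/C) = asin(-6/54) = -6.3794°
wrap1 = π − 2β = 192.7587°
wrap2 = π + 2β = 167.2413°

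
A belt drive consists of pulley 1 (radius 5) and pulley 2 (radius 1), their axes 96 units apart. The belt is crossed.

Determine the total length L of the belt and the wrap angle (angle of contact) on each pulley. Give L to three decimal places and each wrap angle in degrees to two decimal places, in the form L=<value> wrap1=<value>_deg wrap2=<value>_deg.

crossed belt: β = asin((r1+r2)/C) = asin(6/96) = 3.5833°
wrap1 = wrap2 = π + 2β = 187.1666°
tangent length = C·cosβ = 95.8123
L = (r1+r2)·wrap + 2·C·cosβ = 6·3.2667 + 2·95.8123 = 211.2247

L=211.225 wrap1=187.17_deg wrap2=187.17_deg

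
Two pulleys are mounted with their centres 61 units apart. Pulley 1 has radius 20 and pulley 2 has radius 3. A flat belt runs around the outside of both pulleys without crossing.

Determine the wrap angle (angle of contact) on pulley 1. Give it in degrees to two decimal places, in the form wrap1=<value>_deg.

open belt: β = asin((r2−r1)/C) = asin(-17/61) = -16.1819°
wrap1 = π − 2β = 212.3639°
wrap2 = π + 2β = 147.6361°

wrap1=212.36_deg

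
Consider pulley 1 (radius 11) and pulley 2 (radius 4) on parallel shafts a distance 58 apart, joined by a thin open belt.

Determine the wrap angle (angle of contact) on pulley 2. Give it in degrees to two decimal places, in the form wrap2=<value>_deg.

open belt: β = asin((r2−r1)/C) = asin(-7/58) = -6.9319°
wrap1 = π − 2β = 193.8638°
wrap2 = π + 2β = 166.1362°

wrap2=166.14_deg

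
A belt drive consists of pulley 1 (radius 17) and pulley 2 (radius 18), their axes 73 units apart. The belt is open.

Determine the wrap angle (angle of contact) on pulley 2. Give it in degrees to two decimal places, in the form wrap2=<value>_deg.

open belt: β = asin((r2−r1)/C) = asin(1/73) = 0.7849°
wrap1 = π − 2β = 178.4302°
wrap2 = π + 2β = 181.5698°

wrap2=181.57_deg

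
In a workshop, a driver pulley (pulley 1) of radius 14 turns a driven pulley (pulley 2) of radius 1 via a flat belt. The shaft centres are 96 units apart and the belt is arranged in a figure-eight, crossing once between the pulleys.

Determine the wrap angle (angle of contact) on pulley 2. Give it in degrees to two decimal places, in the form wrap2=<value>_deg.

crossed belt: β = asin((r1+r2)/C) = asin(15/96) = 8.9893°
wrap1 = wrap2 = π + 2β = 197.9786°

wrap2=197.98_deg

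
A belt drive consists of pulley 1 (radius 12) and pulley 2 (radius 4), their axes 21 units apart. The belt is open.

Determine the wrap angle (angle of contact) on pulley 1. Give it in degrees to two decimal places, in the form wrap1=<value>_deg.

wrap1=224.79_deg

open belt: β = asin((r2−r1)/C) = asin(-8/21) = -22.3927°
wrap1 = π − 2β = 224.7854°
wrap2 = π + 2β = 135.2146°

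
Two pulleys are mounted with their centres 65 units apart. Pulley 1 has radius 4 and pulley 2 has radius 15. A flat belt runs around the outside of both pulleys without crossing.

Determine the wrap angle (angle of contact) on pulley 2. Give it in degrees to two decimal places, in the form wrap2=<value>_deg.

open belt: β = asin((r2−r1)/C) = asin(11/65) = 9.7431°
wrap1 = π − 2β = 160.5138°
wrap2 = π + 2β = 199.4862°

wrap2=199.49_deg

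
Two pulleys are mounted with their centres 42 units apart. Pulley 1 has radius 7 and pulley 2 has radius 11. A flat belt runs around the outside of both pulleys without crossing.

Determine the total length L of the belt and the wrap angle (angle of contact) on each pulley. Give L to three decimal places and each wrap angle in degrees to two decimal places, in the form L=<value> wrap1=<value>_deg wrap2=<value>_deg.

L=140.930 wrap1=169.07_deg wrap2=190.93_deg

open belt: β = asin((r2−r1)/C) = asin(4/42) = 5.4650°
wrap1 = π − 2β = 169.0700°
wrap2 = π + 2β = 190.9300°
tangent length = C·cosβ = 41.8091
L = r1·wrap1 + r2·wrap2 + 2·C·cosβ = 7·2.9508 + 11·3.3324 + 2·41.8091 = 140.9299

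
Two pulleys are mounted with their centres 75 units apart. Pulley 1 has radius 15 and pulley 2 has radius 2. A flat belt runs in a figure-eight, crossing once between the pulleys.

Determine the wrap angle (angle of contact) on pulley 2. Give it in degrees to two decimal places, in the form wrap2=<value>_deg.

crossed belt: β = asin((r1+r2)/C) = asin(17/75) = 13.1009°
wrap1 = wrap2 = π + 2β = 206.2018°

wrap2=206.20_deg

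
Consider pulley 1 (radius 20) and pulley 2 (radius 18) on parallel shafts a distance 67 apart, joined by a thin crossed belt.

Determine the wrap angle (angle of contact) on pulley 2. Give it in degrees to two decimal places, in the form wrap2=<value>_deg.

crossed belt: β = asin((r1+r2)/C) = asin(38/67) = 34.5527°
wrap1 = wrap2 = π + 2β = 249.1054°

wrap2=249.11_deg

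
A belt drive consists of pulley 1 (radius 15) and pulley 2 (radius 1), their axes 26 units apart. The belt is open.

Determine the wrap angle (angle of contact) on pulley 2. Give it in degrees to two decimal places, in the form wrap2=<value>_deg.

wrap2=114.84_deg

open belt: β = asin((r2−r1)/C) = asin(-14/26) = -32.5790°
wrap1 = π − 2β = 245.1579°
wrap2 = π + 2β = 114.8421°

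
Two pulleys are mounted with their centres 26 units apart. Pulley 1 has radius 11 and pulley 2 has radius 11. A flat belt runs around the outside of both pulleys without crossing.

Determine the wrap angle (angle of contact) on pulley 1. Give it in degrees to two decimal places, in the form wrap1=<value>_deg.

open belt: β = asin((r2−r1)/C) = asin(0/26) = 0.0000°
wrap1 = π − 2β = 180.0000°
wrap2 = π + 2β = 180.0000°

wrap1=180.00_deg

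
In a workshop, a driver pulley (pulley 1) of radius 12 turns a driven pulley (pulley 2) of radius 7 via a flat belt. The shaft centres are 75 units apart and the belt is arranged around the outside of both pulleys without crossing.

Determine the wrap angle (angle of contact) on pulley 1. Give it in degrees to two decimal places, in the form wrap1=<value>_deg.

wrap1=187.65_deg

open belt: β = asin((r2−r1)/C) = asin(-5/75) = -3.8226°
wrap1 = π − 2β = 187.6451°
wrap2 = π + 2β = 172.3549°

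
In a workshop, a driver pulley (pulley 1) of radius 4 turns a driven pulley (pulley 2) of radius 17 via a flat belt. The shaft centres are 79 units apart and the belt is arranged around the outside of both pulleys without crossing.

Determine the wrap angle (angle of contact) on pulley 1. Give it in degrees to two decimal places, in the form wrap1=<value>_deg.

open belt: β = asin((r2−r1)/C) = asin(13/79) = 9.4715°
wrap1 = π − 2β = 161.0570°
wrap2 = π + 2β = 198.9430°

wrap1=161.06_deg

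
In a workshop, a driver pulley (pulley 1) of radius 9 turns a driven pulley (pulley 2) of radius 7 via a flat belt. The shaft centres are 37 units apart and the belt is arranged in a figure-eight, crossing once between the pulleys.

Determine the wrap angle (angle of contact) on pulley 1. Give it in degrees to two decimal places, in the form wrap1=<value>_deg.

crossed belt: β = asin((r1+r2)/C) = asin(16/37) = 25.6220°
wrap1 = wrap2 = π + 2β = 231.2441°

wrap1=231.24_deg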